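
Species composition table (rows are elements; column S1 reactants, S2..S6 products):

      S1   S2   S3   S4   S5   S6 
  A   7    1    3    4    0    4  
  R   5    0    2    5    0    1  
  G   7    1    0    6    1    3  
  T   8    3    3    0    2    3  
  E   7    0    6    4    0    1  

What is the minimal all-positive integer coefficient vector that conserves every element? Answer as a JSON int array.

A: 3·7 = 21 | 3·1+2·3+2·4+3·0+1·4 = 21
R: 3·5 = 15 | 3·0+2·2+2·5+3·0+1·1 = 15
G: 3·7 = 21 | 3·1+2·0+2·6+3·1+1·3 = 21
T: 3·8 = 24 | 3·3+2·3+2·0+3·2+1·3 = 24
E: 3·7 = 21 | 3·0+2·6+2·4+3·0+1·1 = 21
gcd(3,3,2,2,3,1) = 1

Coefficients: [3, 3, 2, 2, 3, 1]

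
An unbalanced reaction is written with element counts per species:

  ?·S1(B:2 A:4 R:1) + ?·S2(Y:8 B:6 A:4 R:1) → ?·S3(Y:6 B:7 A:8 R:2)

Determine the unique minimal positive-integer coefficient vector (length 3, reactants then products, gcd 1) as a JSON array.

Y: 5·0+3·8 = 24 | 4·6 = 24
B: 5·2+3·6 = 28 | 4·7 = 28
A: 5·4+3·4 = 32 | 4·8 = 32
R: 5·1+3·1 = 8 | 4·2 = 8
gcd(5,3,4) = 1

Coefficients: [5, 3, 4]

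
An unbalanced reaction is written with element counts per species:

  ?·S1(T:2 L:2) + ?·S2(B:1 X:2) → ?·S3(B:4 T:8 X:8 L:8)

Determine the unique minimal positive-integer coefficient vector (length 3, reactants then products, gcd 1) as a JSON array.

Coefficients: [4, 4, 1]

B: 4·0+4·1 = 4 | 1·4 = 4
T: 4·2+4·0 = 8 | 1·8 = 8
X: 4·0+4·2 = 8 | 1·8 = 8
L: 4·2+4·0 = 8 | 1·8 = 8
gcd(4,4,1) = 1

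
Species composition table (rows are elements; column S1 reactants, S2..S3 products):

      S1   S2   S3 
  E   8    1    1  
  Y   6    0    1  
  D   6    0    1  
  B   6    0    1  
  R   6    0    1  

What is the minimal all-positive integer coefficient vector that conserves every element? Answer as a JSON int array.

E: 1·8 = 8 | 2·1+6·1 = 8
Y: 1·6 = 6 | 2·0+6·1 = 6
D: 1·6 = 6 | 2·0+6·1 = 6
B: 1·6 = 6 | 2·0+6·1 = 6
R: 1·6 = 6 | 2·0+6·1 = 6
gcd(1,2,6) = 1

Coefficients: [1, 2, 6]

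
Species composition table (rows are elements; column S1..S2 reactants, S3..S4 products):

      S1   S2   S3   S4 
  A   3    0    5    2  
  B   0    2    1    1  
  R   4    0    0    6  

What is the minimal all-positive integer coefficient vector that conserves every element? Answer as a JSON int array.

Coefficients: [6, 3, 2, 4]

A: 6·3+3·0 = 18 | 2·5+4·2 = 18
B: 6·0+3·2 = 6 | 2·1+4·1 = 6
R: 6·4+3·0 = 24 | 2·0+4·6 = 24
gcd(6,3,2,4) = 1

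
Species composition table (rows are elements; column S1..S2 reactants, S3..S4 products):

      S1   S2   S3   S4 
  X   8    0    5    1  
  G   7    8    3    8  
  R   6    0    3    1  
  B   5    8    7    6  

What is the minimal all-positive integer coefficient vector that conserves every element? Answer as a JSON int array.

X: 2·8+5·0 = 16 | 2·5+6·1 = 16
G: 2·7+5·8 = 54 | 2·3+6·8 = 54
R: 2·6+5·0 = 12 | 2·3+6·1 = 12
B: 2·5+5·8 = 50 | 2·7+6·6 = 50
gcd(2,5,2,6) = 1

Coefficients: [2, 5, 2, 6]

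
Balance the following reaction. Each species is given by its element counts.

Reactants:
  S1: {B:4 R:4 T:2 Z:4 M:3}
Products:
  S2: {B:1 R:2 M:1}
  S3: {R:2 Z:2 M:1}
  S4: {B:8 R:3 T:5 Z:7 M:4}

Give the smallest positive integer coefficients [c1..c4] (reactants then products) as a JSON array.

B: 5·4 = 20 | 4·1+3·0+2·8 = 20
R: 5·4 = 20 | 4·2+3·2+2·3 = 20
T: 5·2 = 10 | 4·0+3·0+2·5 = 10
Z: 5·4 = 20 | 4·0+3·2+2·7 = 20
M: 5·3 = 15 | 4·1+3·1+2·4 = 15
gcd(5,4,3,2) = 1

Coefficients: [5, 4, 3, 2]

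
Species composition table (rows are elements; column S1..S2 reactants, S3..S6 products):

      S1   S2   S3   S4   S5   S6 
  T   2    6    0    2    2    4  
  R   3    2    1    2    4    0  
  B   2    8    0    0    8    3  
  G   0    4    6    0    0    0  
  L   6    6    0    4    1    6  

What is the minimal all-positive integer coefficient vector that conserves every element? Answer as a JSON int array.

T: 2·2+3·6 = 22 | 2·0+1·2+2·2+4·4 = 22
R: 2·3+3·2 = 12 | 2·1+1·2+2·4+4·0 = 12
B: 2·2+3·8 = 28 | 2·0+1·0+2·8+4·3 = 28
G: 2·0+3·4 = 12 | 2·6+1·0+2·0+4·0 = 12
L: 2·6+3·6 = 30 | 2·0+1·4+2·1+4·6 = 30
gcd(2,3,2,1,2,4) = 1

Coefficients: [2, 3, 2, 1, 2, 4]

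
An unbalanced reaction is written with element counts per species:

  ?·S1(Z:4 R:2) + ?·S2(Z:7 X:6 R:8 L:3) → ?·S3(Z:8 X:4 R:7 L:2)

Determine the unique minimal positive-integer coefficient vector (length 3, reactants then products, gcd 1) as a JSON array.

Z: 5·4+4·7 = 48 | 6·8 = 48
X: 5·0+4·6 = 24 | 6·4 = 24
R: 5·2+4·8 = 42 | 6·7 = 42
L: 5·0+4·3 = 12 | 6·2 = 12
gcd(5,4,6) = 1

Coefficients: [5, 4, 6]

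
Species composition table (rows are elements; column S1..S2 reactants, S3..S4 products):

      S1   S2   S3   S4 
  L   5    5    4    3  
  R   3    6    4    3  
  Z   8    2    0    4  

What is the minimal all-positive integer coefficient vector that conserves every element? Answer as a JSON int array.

Coefficients: [2, 4, 3, 6]

L: 2·5+4·5 = 30 | 3·4+6·3 = 30
R: 2·3+4·6 = 30 | 3·4+6·3 = 30
Z: 2·8+4·2 = 24 | 3·0+6·4 = 24
gcd(2,4,3,6) = 1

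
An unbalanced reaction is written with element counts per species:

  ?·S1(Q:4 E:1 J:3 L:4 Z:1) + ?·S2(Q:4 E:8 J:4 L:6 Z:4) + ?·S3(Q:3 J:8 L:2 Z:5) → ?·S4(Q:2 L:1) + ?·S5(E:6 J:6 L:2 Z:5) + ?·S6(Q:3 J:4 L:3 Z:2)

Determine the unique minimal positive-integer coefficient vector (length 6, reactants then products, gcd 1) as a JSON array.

Coefficients: [2, 2, 3, 5, 3, 5]

Q: 2·4+2·4+3·3 = 25 | 5·2+3·0+5·3 = 25
E: 2·1+2·8+3·0 = 18 | 5·0+3·6+5·0 = 18
J: 2·3+2·4+3·8 = 38 | 5·0+3·6+5·4 = 38
L: 2·4+2·6+3·2 = 26 | 5·1+3·2+5·3 = 26
Z: 2·1+2·4+3·5 = 25 | 5·0+3·5+5·2 = 25
gcd(2,2,3,5,3,5) = 1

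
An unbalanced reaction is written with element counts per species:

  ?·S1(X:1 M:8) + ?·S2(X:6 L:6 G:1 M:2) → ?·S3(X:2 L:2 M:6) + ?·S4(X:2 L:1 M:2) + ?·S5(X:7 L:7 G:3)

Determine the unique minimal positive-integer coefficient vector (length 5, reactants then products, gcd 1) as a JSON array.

Coefficients: [3, 3, 4, 3, 1]

X: 3·1+3·6 = 21 | 4·2+3·2+1·7 = 21
L: 3·0+3·6 = 18 | 4·2+3·1+1·7 = 18
G: 3·0+3·1 = 3 | 4·0+3·0+1·3 = 3
M: 3·8+3·2 = 30 | 4·6+3·2+1·0 = 30
gcd(3,3,4,3,1) = 1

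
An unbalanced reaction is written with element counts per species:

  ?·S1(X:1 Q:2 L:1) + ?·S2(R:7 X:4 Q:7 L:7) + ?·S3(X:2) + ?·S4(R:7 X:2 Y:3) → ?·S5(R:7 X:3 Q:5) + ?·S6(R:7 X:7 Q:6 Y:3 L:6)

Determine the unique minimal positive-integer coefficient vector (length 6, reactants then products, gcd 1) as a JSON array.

R: 5·0+1·7+2·0+2·7 = 21 | 1·7+2·7 = 21
X: 5·1+1·4+2·2+2·2 = 17 | 1·3+2·7 = 17
Q: 5·2+1·7+2·0+2·0 = 17 | 1·5+2·6 = 17
Y: 5·0+1·0+2·0+2·3 = 6 | 1·0+2·3 = 6
L: 5·1+1·7+2·0+2·0 = 12 | 1·0+2·6 = 12
gcd(5,1,2,2,1,2) = 1

Coefficients: [5, 1, 2, 2, 1, 2]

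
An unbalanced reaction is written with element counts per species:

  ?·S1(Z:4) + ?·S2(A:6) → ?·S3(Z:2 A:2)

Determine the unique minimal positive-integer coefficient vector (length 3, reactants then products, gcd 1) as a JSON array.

Coefficients: [3, 2, 6]

Z: 3·4+2·0 = 12 | 6·2 = 12
A: 3·0+2·6 = 12 | 6·2 = 12
gcd(3,2,6) = 1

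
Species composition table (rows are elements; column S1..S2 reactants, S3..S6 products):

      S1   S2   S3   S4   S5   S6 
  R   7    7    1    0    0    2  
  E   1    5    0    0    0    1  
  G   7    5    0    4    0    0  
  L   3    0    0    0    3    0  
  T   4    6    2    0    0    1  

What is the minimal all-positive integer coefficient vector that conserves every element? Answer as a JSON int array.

R: 1·7+1·7 = 14 | 2·1+3·0+1·0+6·2 = 14
E: 1·1+1·5 = 6 | 2·0+3·0+1·0+6·1 = 6
G: 1·7+1·5 = 12 | 2·0+3·4+1·0+6·0 = 12
L: 1·3+1·0 = 3 | 2·0+3·0+1·3+6·0 = 3
T: 1·4+1·6 = 10 | 2·2+3·0+1·0+6·1 = 10
gcd(1,1,2,3,1,6) = 1

Coefficients: [1, 1, 2, 3, 1, 6]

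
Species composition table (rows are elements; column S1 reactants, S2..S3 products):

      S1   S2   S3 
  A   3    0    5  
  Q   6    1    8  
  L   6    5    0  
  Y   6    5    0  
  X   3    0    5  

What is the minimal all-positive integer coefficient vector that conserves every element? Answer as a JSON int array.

A: 5·3 = 15 | 6·0+3·5 = 15
Q: 5·6 = 30 | 6·1+3·8 = 30
L: 5·6 = 30 | 6·5+3·0 = 30
Y: 5·6 = 30 | 6·5+3·0 = 30
X: 5·3 = 15 | 6·0+3·5 = 15
gcd(5,6,3) = 1

Coefficients: [5, 6, 3]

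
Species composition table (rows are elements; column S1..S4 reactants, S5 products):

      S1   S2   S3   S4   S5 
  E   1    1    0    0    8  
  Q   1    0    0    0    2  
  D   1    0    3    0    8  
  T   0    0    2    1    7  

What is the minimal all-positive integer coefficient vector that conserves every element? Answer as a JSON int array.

Coefficients: [2, 6, 2, 3, 1]

E: 2·1+6·1+2·0+3·0 = 8 | 1·8 = 8
Q: 2·1+6·0+2·0+3·0 = 2 | 1·2 = 2
D: 2·1+6·0+2·3+3·0 = 8 | 1·8 = 8
T: 2·0+6·0+2·2+3·1 = 7 | 1·7 = 7
gcd(2,6,2,3,1) = 1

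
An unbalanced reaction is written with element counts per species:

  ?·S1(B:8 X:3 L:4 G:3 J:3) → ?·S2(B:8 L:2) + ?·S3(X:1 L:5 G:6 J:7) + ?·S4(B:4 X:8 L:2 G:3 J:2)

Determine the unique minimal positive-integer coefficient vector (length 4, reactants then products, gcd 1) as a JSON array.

B: 6·8 = 48 | 5·8+2·0+2·4 = 48
X: 6·3 = 18 | 5·0+2·1+2·8 = 18
L: 6·4 = 24 | 5·2+2·5+2·2 = 24
G: 6·3 = 18 | 5·0+2·6+2·3 = 18
J: 6·3 = 18 | 5·0+2·7+2·2 = 18
gcd(6,5,2,2) = 1

Coefficients: [6, 5, 2, 2]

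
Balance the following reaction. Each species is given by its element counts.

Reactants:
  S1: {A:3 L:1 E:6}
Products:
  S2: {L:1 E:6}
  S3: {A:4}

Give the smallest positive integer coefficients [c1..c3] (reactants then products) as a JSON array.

A: 4·3 = 12 | 4·0+3·4 = 12
L: 4·1 = 4 | 4·1+3·0 = 4
E: 4·6 = 24 | 4·6+3·0 = 24
gcd(4,4,3) = 1

Coefficients: [4, 4, 3]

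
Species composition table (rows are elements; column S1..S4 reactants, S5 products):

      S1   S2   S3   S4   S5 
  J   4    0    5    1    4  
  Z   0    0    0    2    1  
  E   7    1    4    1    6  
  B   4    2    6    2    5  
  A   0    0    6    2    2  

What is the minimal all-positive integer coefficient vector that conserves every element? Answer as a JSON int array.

J: 4·4+1·0+1·5+3·1 = 24 | 6·4 = 24
Z: 4·0+1·0+1·0+3·2 = 6 | 6·1 = 6
E: 4·7+1·1+1·4+3·1 = 36 | 6·6 = 36
B: 4·4+1·2+1·6+3·2 = 30 | 6·5 = 30
A: 4·0+1·0+1·6+3·2 = 12 | 6·2 = 12
gcd(4,1,1,3,6) = 1

Coefficients: [4, 1, 1, 3, 6]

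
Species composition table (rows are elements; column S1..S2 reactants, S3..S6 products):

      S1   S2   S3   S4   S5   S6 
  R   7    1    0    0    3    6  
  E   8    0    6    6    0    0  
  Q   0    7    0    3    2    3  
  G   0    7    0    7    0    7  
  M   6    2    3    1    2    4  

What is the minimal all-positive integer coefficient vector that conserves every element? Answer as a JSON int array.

Coefficients: [3, 3, 2, 2, 6, 1]

R: 3·7+3·1 = 24 | 2·0+2·0+6·3+1·6 = 24
E: 3·8+3·0 = 24 | 2·6+2·6+6·0+1·0 = 24
Q: 3·0+3·7 = 21 | 2·0+2·3+6·2+1·3 = 21
G: 3·0+3·7 = 21 | 2·0+2·7+6·0+1·7 = 21
M: 3·6+3·2 = 24 | 2·3+2·1+6·2+1·4 = 24
gcd(3,3,2,2,6,1) = 1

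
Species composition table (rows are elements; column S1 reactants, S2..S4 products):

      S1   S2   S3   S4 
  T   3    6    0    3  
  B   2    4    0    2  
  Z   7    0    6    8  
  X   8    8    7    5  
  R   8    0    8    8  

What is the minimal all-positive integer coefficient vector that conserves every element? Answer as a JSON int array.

T: 4·3 = 12 | 1·6+2·0+2·3 = 12
B: 4·2 = 8 | 1·4+2·0+2·2 = 8
Z: 4·7 = 28 | 1·0+2·6+2·8 = 28
X: 4·8 = 32 | 1·8+2·7+2·5 = 32
R: 4·8 = 32 | 1·0+2·8+2·8 = 32
gcd(4,1,2,2) = 1

Coefficients: [4, 1, 2, 2]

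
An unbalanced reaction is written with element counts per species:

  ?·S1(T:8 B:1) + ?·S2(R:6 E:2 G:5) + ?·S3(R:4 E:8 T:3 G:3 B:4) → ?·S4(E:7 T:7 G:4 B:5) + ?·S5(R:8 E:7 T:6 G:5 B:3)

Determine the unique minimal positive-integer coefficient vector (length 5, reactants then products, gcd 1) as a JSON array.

R: 2·0+2·6+3·4 = 24 | 1·0+3·8 = 24
E: 2·0+2·2+3·8 = 28 | 1·7+3·7 = 28
T: 2·8+2·0+3·3 = 25 | 1·7+3·6 = 25
G: 2·0+2·5+3·3 = 19 | 1·4+3·5 = 19
B: 2·1+2·0+3·4 = 14 | 1·5+3·3 = 14
gcd(2,2,3,1,3) = 1

Coefficients: [2, 2, 3, 1, 3]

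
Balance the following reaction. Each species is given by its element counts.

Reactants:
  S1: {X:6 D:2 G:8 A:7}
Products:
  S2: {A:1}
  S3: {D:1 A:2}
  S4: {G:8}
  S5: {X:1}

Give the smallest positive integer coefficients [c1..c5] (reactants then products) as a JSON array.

X: 1·6 = 6 | 3·0+2·0+1·0+6·1 = 6
D: 1·2 = 2 | 3·0+2·1+1·0+6·0 = 2
G: 1·8 = 8 | 3·0+2·0+1·8+6·0 = 8
A: 1·7 = 7 | 3·1+2·2+1·0+6·0 = 7
gcd(1,3,2,1,6) = 1

Coefficients: [1, 3, 2, 1, 6]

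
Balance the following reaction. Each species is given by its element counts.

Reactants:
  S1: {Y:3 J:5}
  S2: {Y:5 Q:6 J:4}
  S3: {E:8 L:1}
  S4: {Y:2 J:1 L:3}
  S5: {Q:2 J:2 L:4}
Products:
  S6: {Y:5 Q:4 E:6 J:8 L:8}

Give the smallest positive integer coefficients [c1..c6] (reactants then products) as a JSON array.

Y: 3·3+1·5+3·0+3·2+5·0 = 20 | 4·5 = 20
Q: 3·0+1·6+3·0+3·0+5·2 = 16 | 4·4 = 16
E: 3·0+1·0+3·8+3·0+5·0 = 24 | 4·6 = 24
J: 3·5+1·4+3·0+3·1+5·2 = 32 | 4·8 = 32
L: 3·0+1·0+3·1+3·3+5·4 = 32 | 4·8 = 32
gcd(3,1,3,3,5,4) = 1

Coefficients: [3, 1, 3, 3, 5, 4]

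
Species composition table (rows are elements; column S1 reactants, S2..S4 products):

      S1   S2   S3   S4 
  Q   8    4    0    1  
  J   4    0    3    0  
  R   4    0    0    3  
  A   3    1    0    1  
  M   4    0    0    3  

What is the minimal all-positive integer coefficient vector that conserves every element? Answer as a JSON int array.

Q: 3·8 = 24 | 5·4+4·0+4·1 = 24
J: 3·4 = 12 | 5·0+4·3+4·0 = 12
R: 3·4 = 12 | 5·0+4·0+4·3 = 12
A: 3·3 = 9 | 5·1+4·0+4·1 = 9
M: 3·4 = 12 | 5·0+4·0+4·3 = 12
gcd(3,5,4,4) = 1

Coefficients: [3, 5, 4, 4]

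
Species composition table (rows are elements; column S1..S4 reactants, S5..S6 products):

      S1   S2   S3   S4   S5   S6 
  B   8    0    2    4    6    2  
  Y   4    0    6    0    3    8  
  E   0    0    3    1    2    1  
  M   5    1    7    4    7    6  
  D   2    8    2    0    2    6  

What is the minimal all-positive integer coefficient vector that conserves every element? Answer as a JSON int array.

Coefficients: [2, 1, 3, 4, 6, 1]

B: 2·8+1·0+3·2+4·4 = 38 | 6·6+1·2 = 38
Y: 2·4+1·0+3·6+4·0 = 26 | 6·3+1·8 = 26
E: 2·0+1·0+3·3+4·1 = 13 | 6·2+1·1 = 13
M: 2·5+1·1+3·7+4·4 = 48 | 6·7+1·6 = 48
D: 2·2+1·8+3·2+4·0 = 18 | 6·2+1·6 = 18
gcd(2,1,3,4,6,1) = 1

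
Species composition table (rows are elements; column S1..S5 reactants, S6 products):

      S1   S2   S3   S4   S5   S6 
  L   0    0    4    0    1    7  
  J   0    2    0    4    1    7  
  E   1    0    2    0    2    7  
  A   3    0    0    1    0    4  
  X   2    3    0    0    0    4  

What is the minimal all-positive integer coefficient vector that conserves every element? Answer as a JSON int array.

L: 3·0+2·0+4·4+3·0+5·1 = 21 | 3·7 = 21
J: 3·0+2·2+4·0+3·4+5·1 = 21 | 3·7 = 21
E: 3·1+2·0+4·2+3·0+5·2 = 21 | 3·7 = 21
A: 3·3+2·0+4·0+3·1+5·0 = 12 | 3·4 = 12
X: 3·2+2·3+4·0+3·0+5·0 = 12 | 3·4 = 12
gcd(3,2,4,3,5,3) = 1

Coefficients: [3, 2, 4, 3, 5, 3]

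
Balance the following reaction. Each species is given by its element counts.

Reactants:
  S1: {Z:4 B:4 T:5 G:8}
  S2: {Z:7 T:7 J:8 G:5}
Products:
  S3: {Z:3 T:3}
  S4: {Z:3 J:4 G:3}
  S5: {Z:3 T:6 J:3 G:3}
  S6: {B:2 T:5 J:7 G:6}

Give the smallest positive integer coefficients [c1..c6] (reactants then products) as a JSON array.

Z: 1·4+5·7 = 39 | 6·3+5·3+2·3+2·0 = 39
B: 1·4+5·0 = 4 | 6·0+5·0+2·0+2·2 = 4
T: 1·5+5·7 = 40 | 6·3+5·0+2·6+2·5 = 40
J: 1·0+5·8 = 40 | 6·0+5·4+2·3+2·7 = 40
G: 1·8+5·5 = 33 | 6·0+5·3+2·3+2·6 = 33
gcd(1,5,6,5,2,2) = 1

Coefficients: [1, 5, 6, 5, 2, 2]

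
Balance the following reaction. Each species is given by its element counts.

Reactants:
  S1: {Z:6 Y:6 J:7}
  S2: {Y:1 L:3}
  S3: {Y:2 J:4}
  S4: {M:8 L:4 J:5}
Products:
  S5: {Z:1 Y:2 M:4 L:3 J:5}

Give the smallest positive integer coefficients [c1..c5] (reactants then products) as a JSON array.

Coefficients: [1, 2, 2, 3, 6]

Z: 1·6+2·0+2·0+3·0 = 6 | 6·1 = 6
Y: 1·6+2·1+2·2+3·0 = 12 | 6·2 = 12
M: 1·0+2·0+2·0+3·8 = 24 | 6·4 = 24
L: 1·0+2·3+2·0+3·4 = 18 | 6·3 = 18
J: 1·7+2·0+2·4+3·5 = 30 | 6·5 = 30
gcd(1,2,2,3,6) = 1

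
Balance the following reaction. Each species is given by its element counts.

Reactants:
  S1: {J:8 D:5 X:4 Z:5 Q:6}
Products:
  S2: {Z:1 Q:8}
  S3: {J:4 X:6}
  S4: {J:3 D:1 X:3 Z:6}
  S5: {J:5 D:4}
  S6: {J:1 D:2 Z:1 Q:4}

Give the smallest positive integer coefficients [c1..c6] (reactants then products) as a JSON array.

J: 6·8 = 48 | 3·0+2·4+4·3+5·5+3·1 = 48
D: 6·5 = 30 | 3·0+2·0+4·1+5·4+3·2 = 30
X: 6·4 = 24 | 3·0+2·6+4·3+5·0+3·0 = 24
Z: 6·5 = 30 | 3·1+2·0+4·6+5·0+3·1 = 30
Q: 6·6 = 36 | 3·8+2·0+4·0+5·0+3·4 = 36
gcd(6,3,2,4,5,3) = 1

Coefficients: [6, 3, 2, 4, 5, 3]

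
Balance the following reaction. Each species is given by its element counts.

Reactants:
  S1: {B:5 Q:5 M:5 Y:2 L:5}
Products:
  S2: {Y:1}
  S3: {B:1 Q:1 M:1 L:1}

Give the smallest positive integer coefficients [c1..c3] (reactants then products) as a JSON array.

Coefficients: [1, 2, 5]

B: 1·5 = 5 | 2·0+5·1 = 5
Q: 1·5 = 5 | 2·0+5·1 = 5
M: 1·5 = 5 | 2·0+5·1 = 5
Y: 1·2 = 2 | 2·1+5·0 = 2
L: 1·5 = 5 | 2·0+5·1 = 5
gcd(1,2,5) = 1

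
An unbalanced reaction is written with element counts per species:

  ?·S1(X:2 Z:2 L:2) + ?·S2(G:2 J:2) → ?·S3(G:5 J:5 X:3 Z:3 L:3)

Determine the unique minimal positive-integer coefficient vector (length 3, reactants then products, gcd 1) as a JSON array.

G: 3·0+5·2 = 10 | 2·5 = 10
J: 3·0+5·2 = 10 | 2·5 = 10
X: 3·2+5·0 = 6 | 2·3 = 6
Z: 3·2+5·0 = 6 | 2·3 = 6
L: 3·2+5·0 = 6 | 2·3 = 6
gcd(3,5,2) = 1

Coefficients: [3, 5, 2]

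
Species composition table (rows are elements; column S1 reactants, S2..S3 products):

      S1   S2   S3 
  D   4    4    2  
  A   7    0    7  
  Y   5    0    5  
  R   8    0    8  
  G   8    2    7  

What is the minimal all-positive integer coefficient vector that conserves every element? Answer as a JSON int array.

D: 2·4 = 8 | 1·4+2·2 = 8
A: 2·7 = 14 | 1·0+2·7 = 14
Y: 2·5 = 10 | 1·0+2·5 = 10
R: 2·8 = 16 | 1·0+2·8 = 16
G: 2·8 = 16 | 1·2+2·7 = 16
gcd(2,1,2) = 1

Coefficients: [2, 1, 2]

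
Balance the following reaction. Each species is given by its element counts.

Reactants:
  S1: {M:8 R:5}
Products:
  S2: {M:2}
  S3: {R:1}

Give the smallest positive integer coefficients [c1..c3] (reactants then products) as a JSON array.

M: 1·8 = 8 | 4·2+5·0 = 8
R: 1·5 = 5 | 4·0+5·1 = 5
gcd(1,4,5) = 1

Coefficients: [1, 4, 5]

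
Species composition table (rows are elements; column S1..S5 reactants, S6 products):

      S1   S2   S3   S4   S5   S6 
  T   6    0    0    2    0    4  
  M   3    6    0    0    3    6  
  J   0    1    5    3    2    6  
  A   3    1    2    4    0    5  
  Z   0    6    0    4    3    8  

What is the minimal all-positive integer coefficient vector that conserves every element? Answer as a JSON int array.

T: 2·6+1·0+1·0+4·2+6·0 = 20 | 5·4 = 20
M: 2·3+1·6+1·0+4·0+6·3 = 30 | 5·6 = 30
J: 2·0+1·1+1·5+4·3+6·2 = 30 | 5·6 = 30
A: 2·3+1·1+1·2+4·4+6·0 = 25 | 5·5 = 25
Z: 2·0+1·6+1·0+4·4+6·3 = 40 | 5·8 = 40
gcd(2,1,1,4,6,5) = 1

Coefficients: [2, 1, 1, 4, 6, 5]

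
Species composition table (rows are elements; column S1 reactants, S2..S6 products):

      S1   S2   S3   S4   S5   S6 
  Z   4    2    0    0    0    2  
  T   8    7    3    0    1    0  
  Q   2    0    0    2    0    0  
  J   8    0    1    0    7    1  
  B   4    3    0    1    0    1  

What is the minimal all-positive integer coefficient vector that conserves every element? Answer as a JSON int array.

Coefficients: [4, 2, 5, 4, 3, 6]

Z: 4·4 = 16 | 2·2+5·0+4·0+3·0+6·2 = 16
T: 4·8 = 32 | 2·7+5·3+4·0+3·1+6·0 = 32
Q: 4·2 = 8 | 2·0+5·0+4·2+3·0+6·0 = 8
J: 4·8 = 32 | 2·0+5·1+4·0+3·7+6·1 = 32
B: 4·4 = 16 | 2·3+5·0+4·1+3·0+6·1 = 16
gcd(4,2,5,4,3,6) = 1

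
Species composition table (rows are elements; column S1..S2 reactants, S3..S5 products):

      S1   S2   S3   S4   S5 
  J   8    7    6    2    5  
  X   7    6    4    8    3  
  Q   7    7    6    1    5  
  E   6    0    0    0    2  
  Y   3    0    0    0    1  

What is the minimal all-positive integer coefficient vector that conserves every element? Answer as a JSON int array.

J: 1·8+3·7 = 29 | 2·6+1·2+3·5 = 29
X: 1·7+3·6 = 25 | 2·4+1·8+3·3 = 25
Q: 1·7+3·7 = 28 | 2·6+1·1+3·5 = 28
E: 1·6+3·0 = 6 | 2·0+1·0+3·2 = 6
Y: 1·3+3·0 = 3 | 2·0+1·0+3·1 = 3
gcd(1,3,2,1,3) = 1

Coefficients: [1, 3, 2, 1, 3]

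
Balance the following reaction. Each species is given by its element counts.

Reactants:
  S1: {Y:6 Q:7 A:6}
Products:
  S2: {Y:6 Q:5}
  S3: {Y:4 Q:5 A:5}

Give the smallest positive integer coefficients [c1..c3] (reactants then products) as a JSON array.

Y: 5·6 = 30 | 1·6+6·4 = 30
Q: 5·7 = 35 | 1·5+6·5 = 35
A: 5·6 = 30 | 1·0+6·5 = 30
gcd(5,1,6) = 1

Coefficients: [5, 1, 6]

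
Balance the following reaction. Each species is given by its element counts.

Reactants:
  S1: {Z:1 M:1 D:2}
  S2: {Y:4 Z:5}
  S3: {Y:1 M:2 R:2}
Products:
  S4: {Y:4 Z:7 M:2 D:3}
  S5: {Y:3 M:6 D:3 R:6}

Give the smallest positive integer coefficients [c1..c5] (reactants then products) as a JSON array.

Y: 6·0+3·4+3·1 = 15 | 3·4+1·3 = 15
Z: 6·1+3·5+3·0 = 21 | 3·7+1·0 = 21
M: 6·1+3·0+3·2 = 12 | 3·2+1·6 = 12
D: 6·2+3·0+3·0 = 12 | 3·3+1·3 = 12
R: 6·0+3·0+3·2 = 6 | 3·0+1·6 = 6
gcd(6,3,3,3,1) = 1

Coefficients: [6, 3, 3, 3, 1]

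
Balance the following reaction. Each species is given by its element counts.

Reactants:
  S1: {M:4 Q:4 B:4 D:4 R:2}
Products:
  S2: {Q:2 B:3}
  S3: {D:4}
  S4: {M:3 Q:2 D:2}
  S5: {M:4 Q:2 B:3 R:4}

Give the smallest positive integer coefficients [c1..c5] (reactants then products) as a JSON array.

M: 6·4 = 24 | 5·0+4·0+4·3+3·4 = 24
Q: 6·4 = 24 | 5·2+4·0+4·2+3·2 = 24
B: 6·4 = 24 | 5·3+4·0+4·0+3·3 = 24
D: 6·4 = 24 | 5·0+4·4+4·2+3·0 = 24
R: 6·2 = 12 | 5·0+4·0+4·0+3·4 = 12
gcd(6,5,4,4,3) = 1

Coefficients: [6, 5, 4, 4, 3]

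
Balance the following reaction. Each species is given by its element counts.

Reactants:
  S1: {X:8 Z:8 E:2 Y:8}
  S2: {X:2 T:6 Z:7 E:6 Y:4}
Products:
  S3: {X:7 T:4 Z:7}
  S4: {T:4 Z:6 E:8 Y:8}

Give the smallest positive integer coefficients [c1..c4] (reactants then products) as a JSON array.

Coefficients: [2, 6, 4, 5]

X: 2·8+6·2 = 28 | 4·7+5·0 = 28
T: 2·0+6·6 = 36 | 4·4+5·4 = 36
Z: 2·8+6·7 = 58 | 4·7+5·6 = 58
E: 2·2+6·6 = 40 | 4·0+5·8 = 40
Y: 2·8+6·4 = 40 | 4·0+5·8 = 40
gcd(2,6,4,5) = 1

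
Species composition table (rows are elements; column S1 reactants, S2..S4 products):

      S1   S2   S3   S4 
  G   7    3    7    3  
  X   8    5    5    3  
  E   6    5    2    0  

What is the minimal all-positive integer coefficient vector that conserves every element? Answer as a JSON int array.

Coefficients: [6, 6, 3, 1]

G: 6·7 = 42 | 6·3+3·7+1·3 = 42
X: 6·8 = 48 | 6·5+3·5+1·3 = 48
E: 6·6 = 36 | 6·5+3·2+1·0 = 36
gcd(6,6,3,1) = 1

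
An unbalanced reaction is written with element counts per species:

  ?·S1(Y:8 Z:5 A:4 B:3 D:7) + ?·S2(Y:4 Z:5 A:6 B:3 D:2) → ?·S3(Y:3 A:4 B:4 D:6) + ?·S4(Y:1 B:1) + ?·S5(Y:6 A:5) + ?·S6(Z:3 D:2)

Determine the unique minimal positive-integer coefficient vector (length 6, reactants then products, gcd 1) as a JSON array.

Y: 2·8+1·4 = 20 | 1·3+5·1+2·6+5·0 = 20
Z: 2·5+1·5 = 15 | 1·0+5·0+2·0+5·3 = 15
A: 2·4+1·6 = 14 | 1·4+5·0+2·5+5·0 = 14
B: 2·3+1·3 = 9 | 1·4+5·1+2·0+5·0 = 9
D: 2·7+1·2 = 16 | 1·6+5·0+2·0+5·2 = 16
gcd(2,1,1,5,2,5) = 1

Coefficients: [2, 1, 1, 5, 2, 5]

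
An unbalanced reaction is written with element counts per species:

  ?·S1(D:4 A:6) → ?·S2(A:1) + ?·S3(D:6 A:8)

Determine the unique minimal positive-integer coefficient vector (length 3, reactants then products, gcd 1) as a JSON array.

D: 3·4 = 12 | 2·0+2·6 = 12
A: 3·6 = 18 | 2·1+2·8 = 18
gcd(3,2,2) = 1

Coefficients: [3, 2, 2]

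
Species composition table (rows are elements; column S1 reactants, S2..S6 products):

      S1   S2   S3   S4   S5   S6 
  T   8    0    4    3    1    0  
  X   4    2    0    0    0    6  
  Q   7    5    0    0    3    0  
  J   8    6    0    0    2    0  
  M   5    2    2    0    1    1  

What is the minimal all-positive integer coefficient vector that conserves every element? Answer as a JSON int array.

T: 4·8 = 32 | 5·0+4·4+5·3+1·1+1·0 = 32
X: 4·4 = 16 | 5·2+4·0+5·0+1·0+1·6 = 16
Q: 4·7 = 28 | 5·5+4·0+5·0+1·3+1·0 = 28
J: 4·8 = 32 | 5·6+4·0+5·0+1·2+1·0 = 32
M: 4·5 = 20 | 5·2+4·2+5·0+1·1+1·1 = 20
gcd(4,5,4,5,1,1) = 1

Coefficients: [4, 5, 4, 5, 1, 1]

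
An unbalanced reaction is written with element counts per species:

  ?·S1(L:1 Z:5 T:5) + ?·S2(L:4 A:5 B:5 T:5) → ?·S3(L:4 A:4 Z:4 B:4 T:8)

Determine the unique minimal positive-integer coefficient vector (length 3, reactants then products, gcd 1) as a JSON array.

Coefficients: [4, 4, 5]

L: 4·1+4·4 = 20 | 5·4 = 20
A: 4·0+4·5 = 20 | 5·4 = 20
Z: 4·5+4·0 = 20 | 5·4 = 20
B: 4·0+4·5 = 20 | 5·4 = 20
T: 4·5+4·5 = 40 | 5·8 = 40
gcd(4,4,5) = 1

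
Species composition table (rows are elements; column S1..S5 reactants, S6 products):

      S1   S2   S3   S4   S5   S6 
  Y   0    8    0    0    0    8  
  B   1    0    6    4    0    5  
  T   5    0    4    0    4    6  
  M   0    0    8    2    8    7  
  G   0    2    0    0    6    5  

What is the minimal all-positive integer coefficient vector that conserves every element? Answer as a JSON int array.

Y: 4·0+6·8+1·0+5·0+3·0 = 48 | 6·8 = 48
B: 4·1+6·0+1·6+5·4+3·0 = 30 | 6·5 = 30
T: 4·5+6·0+1·4+5·0+3·4 = 36 | 6·6 = 36
M: 4·0+6·0+1·8+5·2+3·8 = 42 | 6·7 = 42
G: 4·0+6·2+1·0+5·0+3·6 = 30 | 6·5 = 30
gcd(4,6,1,5,3,6) = 1

Coefficients: [4, 6, 1, 5, 3, 6]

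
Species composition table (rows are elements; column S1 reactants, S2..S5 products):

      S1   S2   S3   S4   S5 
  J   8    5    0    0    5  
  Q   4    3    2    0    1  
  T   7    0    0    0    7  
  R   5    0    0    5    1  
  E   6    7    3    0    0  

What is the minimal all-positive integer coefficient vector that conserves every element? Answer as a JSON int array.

J: 5·8 = 40 | 3·5+3·0+4·0+5·5 = 40
Q: 5·4 = 20 | 3·3+3·2+4·0+5·1 = 20
T: 5·7 = 35 | 3·0+3·0+4·0+5·7 = 35
R: 5·5 = 25 | 3·0+3·0+4·5+5·1 = 25
E: 5·6 = 30 | 3·7+3·3+4·0+5·0 = 30
gcd(5,3,3,4,5) = 1

Coefficients: [5, 3, 3, 4, 5]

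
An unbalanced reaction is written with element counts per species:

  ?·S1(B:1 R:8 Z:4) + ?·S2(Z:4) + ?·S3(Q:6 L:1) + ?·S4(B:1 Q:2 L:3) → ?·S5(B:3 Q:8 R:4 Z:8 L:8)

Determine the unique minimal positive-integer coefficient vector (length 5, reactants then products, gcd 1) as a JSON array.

Coefficients: [1, 3, 1, 5, 2]

B: 1·1+3·0+1·0+5·1 = 6 | 2·3 = 6
Q: 1·0+3·0+1·6+5·2 = 16 | 2·8 = 16
R: 1·8+3·0+1·0+5·0 = 8 | 2·4 = 8
Z: 1·4+3·4+1·0+5·0 = 16 | 2·8 = 16
L: 1·0+3·0+1·1+5·3 = 16 | 2·8 = 16
gcd(1,3,1,5,2) = 1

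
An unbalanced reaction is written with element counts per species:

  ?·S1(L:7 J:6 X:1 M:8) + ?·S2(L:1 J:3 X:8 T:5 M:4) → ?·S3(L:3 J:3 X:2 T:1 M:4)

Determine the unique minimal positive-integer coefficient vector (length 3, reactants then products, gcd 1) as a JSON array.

Coefficients: [2, 1, 5]

L: 2·7+1·1 = 15 | 5·3 = 15
J: 2·6+1·3 = 15 | 5·3 = 15
X: 2·1+1·8 = 10 | 5·2 = 10
T: 2·0+1·5 = 5 | 5·1 = 5
M: 2·8+1·4 = 20 | 5·4 = 20
gcd(2,1,5) = 1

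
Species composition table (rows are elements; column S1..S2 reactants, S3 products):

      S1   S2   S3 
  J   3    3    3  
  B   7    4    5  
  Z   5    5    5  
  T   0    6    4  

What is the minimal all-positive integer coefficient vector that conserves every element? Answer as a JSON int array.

Coefficients: [1, 2, 3]

J: 1·3+2·3 = 9 | 3·3 = 9
B: 1·7+2·4 = 15 | 3·5 = 15
Z: 1·5+2·5 = 15 | 3·5 = 15
T: 1·0+2·6 = 12 | 3·4 = 12
gcd(1,2,3) = 1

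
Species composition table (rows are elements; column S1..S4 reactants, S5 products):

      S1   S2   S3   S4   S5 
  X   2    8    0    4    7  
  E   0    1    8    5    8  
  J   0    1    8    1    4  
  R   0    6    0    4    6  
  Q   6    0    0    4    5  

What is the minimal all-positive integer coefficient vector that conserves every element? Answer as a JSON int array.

X: 1·2+2·8+2·0+6·4 = 42 | 6·7 = 42
E: 1·0+2·1+2·8+6·5 = 48 | 6·8 = 48
J: 1·0+2·1+2·8+6·1 = 24 | 6·4 = 24
R: 1·0+2·6+2·0+6·4 = 36 | 6·6 = 36
Q: 1·6+2·0+2·0+6·4 = 30 | 6·5 = 30
gcd(1,2,2,6,6) = 1

Coefficients: [1, 2, 2, 6, 6]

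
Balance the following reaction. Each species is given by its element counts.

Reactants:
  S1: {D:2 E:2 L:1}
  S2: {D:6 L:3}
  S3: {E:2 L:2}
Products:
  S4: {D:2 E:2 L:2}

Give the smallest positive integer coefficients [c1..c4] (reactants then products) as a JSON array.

D: 3·2+1·6+3·0 = 12 | 6·2 = 12
E: 3·2+1·0+3·2 = 12 | 6·2 = 12
L: 3·1+1·3+3·2 = 12 | 6·2 = 12
gcd(3,1,3,6) = 1

Coefficients: [3, 1, 3, 6]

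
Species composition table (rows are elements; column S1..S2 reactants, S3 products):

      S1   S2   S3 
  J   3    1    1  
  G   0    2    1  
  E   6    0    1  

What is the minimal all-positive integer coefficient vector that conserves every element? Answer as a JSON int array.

Coefficients: [1, 3, 6]

J: 1·3+3·1 = 6 | 6·1 = 6
G: 1·0+3·2 = 6 | 6·1 = 6
E: 1·6+3·0 = 6 | 6·1 = 6
gcd(1,3,6) = 1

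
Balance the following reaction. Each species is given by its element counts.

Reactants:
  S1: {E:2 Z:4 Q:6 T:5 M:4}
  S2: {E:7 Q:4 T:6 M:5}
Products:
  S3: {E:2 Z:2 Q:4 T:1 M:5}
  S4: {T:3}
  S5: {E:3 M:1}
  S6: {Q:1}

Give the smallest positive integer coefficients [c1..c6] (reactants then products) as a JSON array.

Coefficients: [1, 2, 2, 5, 4, 6]

E: 1·2+2·7 = 16 | 2·2+5·0+4·3+6·0 = 16
Z: 1·4+2·0 = 4 | 2·2+5·0+4·0+6·0 = 4
Q: 1·6+2·4 = 14 | 2·4+5·0+4·0+6·1 = 14
T: 1·5+2·6 = 17 | 2·1+5·3+4·0+6·0 = 17
M: 1·4+2·5 = 14 | 2·5+5·0+4·1+6·0 = 14
gcd(1,2,2,5,4,6) = 1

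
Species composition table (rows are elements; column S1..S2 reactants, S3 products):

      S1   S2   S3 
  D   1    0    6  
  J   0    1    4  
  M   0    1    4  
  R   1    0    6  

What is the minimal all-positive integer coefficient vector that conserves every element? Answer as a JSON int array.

Coefficients: [6, 4, 1]

D: 6·1+4·0 = 6 | 1·6 = 6
J: 6·0+4·1 = 4 | 1·4 = 4
M: 6·0+4·1 = 4 | 1·4 = 4
R: 6·1+4·0 = 6 | 1·6 = 6
gcd(6,4,1) = 1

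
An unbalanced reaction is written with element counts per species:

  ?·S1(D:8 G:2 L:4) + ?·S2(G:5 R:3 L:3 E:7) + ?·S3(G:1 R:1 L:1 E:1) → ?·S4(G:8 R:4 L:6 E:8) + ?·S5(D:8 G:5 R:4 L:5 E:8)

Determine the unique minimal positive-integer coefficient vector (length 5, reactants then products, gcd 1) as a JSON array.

D: 2·8+5·0+5·0 = 16 | 3·0+2·8 = 16
G: 2·2+5·5+5·1 = 34 | 3·8+2·5 = 34
R: 2·0+5·3+5·1 = 20 | 3·4+2·4 = 20
L: 2·4+5·3+5·1 = 28 | 3·6+2·5 = 28
E: 2·0+5·7+5·1 = 40 | 3·8+2·8 = 40
gcd(2,5,5,3,2) = 1

Coefficients: [2, 5, 5, 3, 2]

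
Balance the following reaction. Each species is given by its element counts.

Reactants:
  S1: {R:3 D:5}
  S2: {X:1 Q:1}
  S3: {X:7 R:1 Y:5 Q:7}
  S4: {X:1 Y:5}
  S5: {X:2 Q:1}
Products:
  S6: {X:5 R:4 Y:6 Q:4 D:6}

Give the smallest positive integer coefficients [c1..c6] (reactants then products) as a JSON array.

X: 6·0+5·1+2·7+4·1+1·2 = 25 | 5·5 = 25
R: 6·3+5·0+2·1+4·0+1·0 = 20 | 5·4 = 20
Y: 6·0+5·0+2·5+4·5+1·0 = 30 | 5·6 = 30
Q: 6·0+5·1+2·7+4·0+1·1 = 20 | 5·4 = 20
D: 6·5+5·0+2·0+4·0+1·0 = 30 | 5·6 = 30
gcd(6,5,2,4,1,5) = 1

Coefficients: [6, 5, 2, 4, 1, 5]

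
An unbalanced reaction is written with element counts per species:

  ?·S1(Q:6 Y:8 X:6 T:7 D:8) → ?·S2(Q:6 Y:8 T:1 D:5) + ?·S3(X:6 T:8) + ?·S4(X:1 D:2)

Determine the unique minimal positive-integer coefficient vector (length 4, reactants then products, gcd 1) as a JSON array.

Q: 4·6 = 24 | 4·6+3·0+6·0 = 24
Y: 4·8 = 32 | 4·8+3·0+6·0 = 32
X: 4·6 = 24 | 4·0+3·6+6·1 = 24
T: 4·7 = 28 | 4·1+3·8+6·0 = 28
D: 4·8 = 32 | 4·5+3·0+6·2 = 32
gcd(4,4,3,6) = 1

Coefficients: [4, 4, 3, 6]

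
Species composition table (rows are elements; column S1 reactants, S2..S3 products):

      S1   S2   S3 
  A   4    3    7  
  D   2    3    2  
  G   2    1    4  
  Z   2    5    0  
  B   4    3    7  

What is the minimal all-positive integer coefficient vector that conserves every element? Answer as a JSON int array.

Coefficients: [5, 2, 2]

A: 5·4 = 20 | 2·3+2·7 = 20
D: 5·2 = 10 | 2·3+2·2 = 10
G: 5·2 = 10 | 2·1+2·4 = 10
Z: 5·2 = 10 | 2·5+2·0 = 10
B: 5·4 = 20 | 2·3+2·7 = 20
gcd(5,2,2) = 1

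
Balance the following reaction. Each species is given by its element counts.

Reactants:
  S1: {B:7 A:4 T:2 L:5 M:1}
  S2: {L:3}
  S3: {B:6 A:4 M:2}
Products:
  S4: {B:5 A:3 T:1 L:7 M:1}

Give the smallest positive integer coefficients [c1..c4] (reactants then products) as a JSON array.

B: 2·7+6·0+1·6 = 20 | 4·5 = 20
A: 2·4+6·0+1·4 = 12 | 4·3 = 12
T: 2·2+6·0+1·0 = 4 | 4·1 = 4
L: 2·5+6·3+1·0 = 28 | 4·7 = 28
M: 2·1+6·0+1·2 = 4 | 4·1 = 4
gcd(2,6,1,4) = 1

Coefficients: [2, 6, 1, 4]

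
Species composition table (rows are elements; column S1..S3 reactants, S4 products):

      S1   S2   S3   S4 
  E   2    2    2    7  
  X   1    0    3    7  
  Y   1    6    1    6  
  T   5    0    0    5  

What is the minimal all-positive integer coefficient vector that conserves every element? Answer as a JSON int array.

E: 2·2+1·2+4·2 = 14 | 2·7 = 14
X: 2·1+1·0+4·3 = 14 | 2·7 = 14
Y: 2·1+1·6+4·1 = 12 | 2·6 = 12
T: 2·5+1·0+4·0 = 10 | 2·5 = 10
gcd(2,1,4,2) = 1

Coefficients: [2, 1, 4, 2]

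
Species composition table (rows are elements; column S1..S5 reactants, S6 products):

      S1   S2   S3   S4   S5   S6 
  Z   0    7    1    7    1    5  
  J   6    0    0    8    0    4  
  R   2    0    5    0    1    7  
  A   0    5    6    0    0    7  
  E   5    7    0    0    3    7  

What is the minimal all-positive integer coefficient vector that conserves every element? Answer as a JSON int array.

Coefficients: [2, 1, 5, 1, 6, 5]

Z: 2·0+1·7+5·1+1·7+6·1 = 25 | 5·5 = 25
J: 2·6+1·0+5·0+1·8+6·0 = 20 | 5·4 = 20
R: 2·2+1·0+5·5+1·0+6·1 = 35 | 5·7 = 35
A: 2·0+1·5+5·6+1·0+6·0 = 35 | 5·7 = 35
E: 2·5+1·7+5·0+1·0+6·3 = 35 | 5·7 = 35
gcd(2,1,5,1,6,5) = 1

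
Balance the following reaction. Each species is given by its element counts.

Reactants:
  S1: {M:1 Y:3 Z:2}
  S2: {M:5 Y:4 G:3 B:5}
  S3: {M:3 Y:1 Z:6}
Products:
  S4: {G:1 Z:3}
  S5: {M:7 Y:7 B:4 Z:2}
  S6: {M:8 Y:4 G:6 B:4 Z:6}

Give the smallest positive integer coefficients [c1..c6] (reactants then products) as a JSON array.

Coefficients: [4, 4, 4, 6, 4, 1]

M: 4·1+4·5+4·3 = 36 | 6·0+4·7+1·8 = 36
Y: 4·3+4·4+4·1 = 32 | 6·0+4·7+1·4 = 32
G: 4·0+4·3+4·0 = 12 | 6·1+4·0+1·6 = 12
B: 4·0+4·5+4·0 = 20 | 6·0+4·4+1·4 = 20
Z: 4·2+4·0+4·6 = 32 | 6·3+4·2+1·6 = 32
gcd(4,4,4,6,4,1) = 1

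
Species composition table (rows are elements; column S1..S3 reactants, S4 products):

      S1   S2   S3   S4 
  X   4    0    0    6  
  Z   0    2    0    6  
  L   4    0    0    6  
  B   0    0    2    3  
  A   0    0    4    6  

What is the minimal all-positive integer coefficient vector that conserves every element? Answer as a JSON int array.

Coefficients: [3, 6, 3, 2]

X: 3·4+6·0+3·0 = 12 | 2·6 = 12
Z: 3·0+6·2+3·0 = 12 | 2·6 = 12
L: 3·4+6·0+3·0 = 12 | 2·6 = 12
B: 3·0+6·0+3·2 = 6 | 2·3 = 6
A: 3·0+6·0+3·4 = 12 | 2·6 = 12
gcd(3,6,3,2) = 1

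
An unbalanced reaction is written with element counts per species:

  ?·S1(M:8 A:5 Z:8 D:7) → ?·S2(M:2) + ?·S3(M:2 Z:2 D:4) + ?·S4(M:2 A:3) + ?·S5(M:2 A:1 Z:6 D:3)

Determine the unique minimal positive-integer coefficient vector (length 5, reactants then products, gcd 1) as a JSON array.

Coefficients: [3, 2, 3, 4, 3]

M: 3·8 = 24 | 2·2+3·2+4·2+3·2 = 24
A: 3·5 = 15 | 2·0+3·0+4·3+3·1 = 15
Z: 3·8 = 24 | 2·0+3·2+4·0+3·6 = 24
D: 3·7 = 21 | 2·0+3·4+4·0+3·3 = 21
gcd(3,2,3,4,3) = 1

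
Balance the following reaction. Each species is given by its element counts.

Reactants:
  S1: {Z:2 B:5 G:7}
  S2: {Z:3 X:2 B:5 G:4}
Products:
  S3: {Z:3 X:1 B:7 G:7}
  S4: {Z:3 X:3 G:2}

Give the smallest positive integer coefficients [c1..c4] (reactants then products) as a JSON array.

Z: 3·2+4·3 = 18 | 5·3+1·3 = 18
X: 3·0+4·2 = 8 | 5·1+1·3 = 8
B: 3·5+4·5 = 35 | 5·7+1·0 = 35
G: 3·7+4·4 = 37 | 5·7+1·2 = 37
gcd(3,4,5,1) = 1

Coefficients: [3, 4, 5, 1]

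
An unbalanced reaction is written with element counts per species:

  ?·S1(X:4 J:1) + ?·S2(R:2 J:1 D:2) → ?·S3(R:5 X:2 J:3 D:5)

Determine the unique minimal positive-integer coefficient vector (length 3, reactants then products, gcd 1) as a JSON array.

Coefficients: [1, 5, 2]

R: 1·0+5·2 = 10 | 2·5 = 10
X: 1·4+5·0 = 4 | 2·2 = 4
J: 1·1+5·1 = 6 | 2·3 = 6
D: 1·0+5·2 = 10 | 2·5 = 10
gcd(1,5,2) = 1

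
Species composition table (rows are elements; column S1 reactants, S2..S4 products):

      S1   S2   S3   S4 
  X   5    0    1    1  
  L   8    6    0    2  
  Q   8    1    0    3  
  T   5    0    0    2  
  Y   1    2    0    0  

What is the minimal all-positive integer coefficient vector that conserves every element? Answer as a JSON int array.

X: 2·5 = 10 | 1·0+5·1+5·1 = 10
L: 2·8 = 16 | 1·6+5·0+5·2 = 16
Q: 2·8 = 16 | 1·1+5·0+5·3 = 16
T: 2·5 = 10 | 1·0+5·0+5·2 = 10
Y: 2·1 = 2 | 1·2+5·0+5·0 = 2
gcd(2,1,5,5) = 1

Coefficients: [2, 1, 5, 5]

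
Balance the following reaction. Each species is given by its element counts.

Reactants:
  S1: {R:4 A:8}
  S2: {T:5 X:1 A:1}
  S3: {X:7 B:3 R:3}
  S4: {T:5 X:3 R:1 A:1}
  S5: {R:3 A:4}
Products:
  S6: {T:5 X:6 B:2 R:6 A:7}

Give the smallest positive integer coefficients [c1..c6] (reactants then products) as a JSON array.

Coefficients: [2, 5, 4, 1, 5, 6]

T: 2·0+5·5+4·0+1·5+5·0 = 30 | 6·5 = 30
X: 2·0+5·1+4·7+1·3+5·0 = 36 | 6·6 = 36
B: 2·0+5·0+4·3+1·0+5·0 = 12 | 6·2 = 12
R: 2·4+5·0+4·3+1·1+5·3 = 36 | 6·6 = 36
A: 2·8+5·1+4·0+1·1+5·4 = 42 | 6·7 = 42
gcd(2,5,4,1,5,6) = 1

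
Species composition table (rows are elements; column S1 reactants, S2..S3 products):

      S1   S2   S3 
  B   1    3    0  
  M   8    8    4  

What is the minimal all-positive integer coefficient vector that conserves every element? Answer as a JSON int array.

Coefficients: [3, 1, 4]

B: 3·1 = 3 | 1·3+4·0 = 3
M: 3·8 = 24 | 1·8+4·4 = 24
gcd(3,1,4) = 1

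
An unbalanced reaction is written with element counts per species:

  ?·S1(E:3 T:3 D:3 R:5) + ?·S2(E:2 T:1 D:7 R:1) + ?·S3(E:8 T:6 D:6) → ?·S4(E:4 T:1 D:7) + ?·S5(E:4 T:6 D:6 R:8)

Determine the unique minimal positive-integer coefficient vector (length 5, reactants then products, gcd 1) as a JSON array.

E: 4·3+4·2+1·8 = 28 | 4·4+3·4 = 28
T: 4·3+4·1+1·6 = 22 | 4·1+3·6 = 22
D: 4·3+4·7+1·6 = 46 | 4·7+3·6 = 46
R: 4·5+4·1+1·0 = 24 | 4·0+3·8 = 24
gcd(4,4,1,4,3) = 1

Coefficients: [4, 4, 1, 4, 3]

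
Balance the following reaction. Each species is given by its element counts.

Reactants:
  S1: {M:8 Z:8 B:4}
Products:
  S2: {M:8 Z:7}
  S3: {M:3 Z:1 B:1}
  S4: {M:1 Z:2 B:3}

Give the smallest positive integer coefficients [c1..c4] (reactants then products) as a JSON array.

Coefficients: [4, 3, 1, 5]

M: 4·8 = 32 | 3·8+1·3+5·1 = 32
Z: 4·8 = 32 | 3·7+1·1+5·2 = 32
B: 4·4 = 16 | 3·0+1·1+5·3 = 16
gcd(4,3,1,5) = 1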